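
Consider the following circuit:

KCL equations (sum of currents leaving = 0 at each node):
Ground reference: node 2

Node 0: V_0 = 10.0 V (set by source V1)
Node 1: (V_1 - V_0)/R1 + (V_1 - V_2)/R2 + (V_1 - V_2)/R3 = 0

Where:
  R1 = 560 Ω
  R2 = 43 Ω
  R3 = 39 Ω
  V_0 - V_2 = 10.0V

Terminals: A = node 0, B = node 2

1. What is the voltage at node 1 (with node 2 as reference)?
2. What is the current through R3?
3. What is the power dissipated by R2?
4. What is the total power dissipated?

Nodal analysis, taking node 2 as the 0 V reference.
Source V1 fixes V_0 = 10 V.
KCL at each unknown node (sum of currents leaving = 0; resistances in Ω):
  Node 1: (V_1 - 10)/560 + (V_1 - 0)/43 + (V_1 - 0)/39 = 0
Collecting terms: 0.05068 × V_1 = 0.01786  =>  V_1 = 0.3523 V
Part 1:
  Read off the nodal solution: V_1 = 0.3523 V
Part 2:
  I_R3 = (V_1 - V_2)/R3 = (0.3523 - 0)/39 = 0.009034 A
  Magnitude: I_R3 = 0.009034 A
Part 3:
  I_R2 = (V_1 - V_2)/R2 = (0.3523 - 0)/43 = 0.008194 A
  P_R2 = I_R2² × R2 = (0.008194)² × 43 = 0.002887 W
Part 4:
  Power in each resistor, P = (ΔV)²/R:
    P_R1 = (10 - 0.3523)²/560 = 0.1662 W
    P_R2 = (0.3523 - 0)²/43 = 0.002887 W
    P_R3 = (0.3523 - 0)²/39 = 0.003183 W
  P_total = P_R1 + P_R2 + P_R3 = 0.1723 W

Final answers:
1. V_1 = 0.3523 V
2. I_R3 = 0.009034 A
3. P_R2 = 0.002887 W
4. P_total = 0.1723 W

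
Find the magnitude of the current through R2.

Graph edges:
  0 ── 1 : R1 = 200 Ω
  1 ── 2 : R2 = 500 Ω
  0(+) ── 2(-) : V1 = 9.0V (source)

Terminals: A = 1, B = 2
Nodal analysis, taking node 2 as the 0 V reference.
Source V1 fixes V_0 = 9 V.
KCL at each unknown node (sum of currents leaving = 0; resistances in Ω):
  Node 1: (V_1 - 9)/200 + (V_1 - 0)/500 = 0
Collecting terms: 0.007 × V_1 = 0.045  =>  V_1 = 6.429 V
I_R2 = (V_1 - V_2)/R2 = (6.429 - 0)/500 = 0.01286 A
|I_R2| = 0.01286 A

Final answer: |I_R2| = 0.01286 A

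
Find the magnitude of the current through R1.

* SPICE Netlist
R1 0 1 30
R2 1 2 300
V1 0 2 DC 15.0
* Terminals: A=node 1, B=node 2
Nodal analysis, taking node 2 as the 0 V reference.
Source V1 fixes V_0 = 15 V.
KCL at each unknown node (sum of currents leaving = 0; resistances in Ω):
  Node 1: (V_1 - 15)/30 + (V_1 - 0)/300 = 0
Collecting terms: 0.03667 × V_1 = 0.5  =>  V_1 = 13.64 V
I_R1 = (V_0 - V_1)/R1 = (15 - 13.64)/30 = 0.04545 A
|I_R1| = 0.04545 A

Final answer: |I_R1| = 0.04545 A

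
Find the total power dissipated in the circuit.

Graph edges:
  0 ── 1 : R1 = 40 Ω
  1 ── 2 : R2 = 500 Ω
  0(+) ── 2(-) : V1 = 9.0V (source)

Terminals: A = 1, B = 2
Nodal analysis, taking node 2 as the 0 V reference.
Source V1 fixes V_0 = 9 V.
KCL at each unknown node (sum of currents leaving = 0; resistances in Ω):
  Node 1: (V_1 - 9)/40 + (V_1 - 0)/500 = 0
Collecting terms: 0.027 × V_1 = 0.225  =>  V_1 = 8.333 V
Power in each resistor, P = (ΔV)²/R:
  P_R1 = (9 - 8.333)²/40 = 0.01111 W
  P_R2 = (8.333 - 0)²/500 = 0.1389 W
P_total = P_R1 + P_R2 = 0.15 W

Final answer: 0.15 W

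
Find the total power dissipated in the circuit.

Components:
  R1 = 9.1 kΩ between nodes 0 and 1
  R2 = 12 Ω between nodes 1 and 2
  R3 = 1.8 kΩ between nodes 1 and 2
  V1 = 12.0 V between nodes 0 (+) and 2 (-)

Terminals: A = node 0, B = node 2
Nodal analysis, taking node 2 as the 0 V reference.
Source V1 fixes V_0 = 12 V.
KCL at each unknown node (sum of currents leaving = 0; resistances in Ω):
  Node 1: (V_1 - 12)/9100 + (V_1 - 0)/12 + (V_1 - 0)/1800 = 0
Collecting terms: 0.084 × V_1 = 0.001319  =>  V_1 = 0.0157 V
Power in each resistor, P = (ΔV)²/R:
  P_R1 = (12 - 0.0157)²/9100 = 0.01578 W
  P_R2 = (0.0157 - 0)²/12 = 0.00002054 W
  P_R3 = (0.0157 - 0)²/1800 = 0.0000001369 W
P_total = P_R1 + P_R2 + P_R3 = 0.0158 W

Final answer: 0.0158 W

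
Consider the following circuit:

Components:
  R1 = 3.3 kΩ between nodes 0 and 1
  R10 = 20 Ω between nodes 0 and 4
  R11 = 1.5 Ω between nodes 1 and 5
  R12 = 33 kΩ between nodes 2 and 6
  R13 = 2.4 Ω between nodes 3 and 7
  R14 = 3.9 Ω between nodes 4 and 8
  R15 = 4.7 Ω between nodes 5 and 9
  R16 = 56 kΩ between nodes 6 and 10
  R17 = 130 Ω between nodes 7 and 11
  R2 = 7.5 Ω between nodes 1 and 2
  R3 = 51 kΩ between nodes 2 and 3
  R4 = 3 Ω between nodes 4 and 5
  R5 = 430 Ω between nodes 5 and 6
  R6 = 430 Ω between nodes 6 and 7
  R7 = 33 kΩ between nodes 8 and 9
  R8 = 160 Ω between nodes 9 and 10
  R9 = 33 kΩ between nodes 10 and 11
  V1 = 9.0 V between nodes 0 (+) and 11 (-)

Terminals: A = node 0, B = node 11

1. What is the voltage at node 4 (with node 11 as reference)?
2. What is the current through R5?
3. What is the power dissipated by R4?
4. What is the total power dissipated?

Nodal analysis, taking node 11 as the 0 V reference.
Source V1 fixes V_0 = 9 V.
KCL at each unknown node (sum of currents leaving = 0; resistances in Ω):
  Node 1: (V_1 - 9)/3300 + (V_1 - V_2)/7.5 + (V_1 - V_5)/1.5 = 0
  Node 2: (V_2 - V_1)/7.5 + (V_2 - V_3)/51000 + (V_2 - V_6)/33000 = 0
  Node 3: (V_3 - V_2)/51000 + (V_3 - V_7)/2.4 = 0
  Node 4: (V_4 - V_5)/3 + (V_4 - 9)/20 + (V_4 - V_8)/3.9 = 0
  Node 5: (V_5 - V_4)/3 + (V_5 - V_6)/430 + (V_5 - V_1)/1.5 + (V_5 - V_9)/4.7 = 0
  Node 6: (V_6 - V_5)/430 + (V_6 - V_7)/430 + (V_6 - V_2)/33000 + (V_6 - V_10)/56000 = 0
  Node 7: (V_7 - V_6)/430 + (V_7 - V_3)/2.4 + (V_7 - 0)/130 = 0
  Node 8: (V_8 - V_9)/33000 + (V_8 - V_4)/3.9 = 0
  Node 9: (V_9 - V_8)/33000 + (V_9 - V_10)/160 + (V_9 - V_5)/4.7 = 0
  Node 10: (V_10 - V_9)/160 + (V_10 - 0)/33000 + (V_10 - V_6)/56000 = 0
Collecting terms (coefficients in siemens):
  0.8003·V_1 - 0.1333·V_2 - 0.6667·V_5 = 0.002727
  0.1334·V_2 - 0.1333·V_1 - 0.00001961·V_3 - 0.0000303·V_6 = 0
  0.4167·V_3 - 0.00001961·V_2 - 0.4167·V_7 = 0
  0.6397·V_4 - 0.3333·V_5 - 0.2564·V_8 = 0.45
  1.215·V_5 - 0.6667·V_1 - 0.3333·V_4 - 0.002326·V_6 - 0.2128·V_9 = 0
  0.004699·V_6 - 0.0000303·V_2 - 0.002326·V_5 - 0.002326·V_7 - 0.00001786·V_10 = 0
  0.4267·V_7 - 0.4167·V_3 - 0.002326·V_6 = 0
  0.2564·V_8 - 0.2564·V_4 - 0.0000303·V_9 = 0
  0.219·V_9 - 0.2128·V_5 - 0.0000303·V_8 - 0.00625·V_10 = 0
  0.006298·V_10 - 0.00001786·V_6 - 0.00625·V_9 = 0
Solving these 10 simultaneous equations (Gaussian elimination) gives:
  V_1 = 8.786 V, V_2 = 8.784 V, V_3 = 1.181 V, V_4 = 8.814 V
  V_5 = 8.786 V, V_6 = 5.022 V, V_7 = 1.181 V, V_8 = 8.814 V
  V_9 = 8.785 V, V_10 = 8.732 V
Part 1:
  Read off the nodal solution: V_4 = 8.814 V
Part 2:
  I_R5 = (V_5 - V_6)/R5 = (8.786 - 5.022)/430 = 0.008754 A
  Magnitude: I_R5 = 0.008754 A
Part 3:
  I_R4 = (V_4 - V_5)/R4 = (8.814 - 8.786)/3 = 0.009282 A
  P_R4 = I_R4² × R4 = (0.009282)² × 3 = 0.0002585 W
Part 4:
  Power in each resistor, P = (ΔV)²/R:
    P_R1 = (9 - 8.786)²/3300 = 0.00001385 W
    P_R2 = (8.786 - 8.784)²/7.5 = 0.0000005191 W
    P_R3 = (8.784 - 1.181)²/51000 = 0.001133 W
    P_R4 = (8.814 - 8.786)²/3 = 0.0002585 W
    P_R5 = (8.786 - 5.022)²/430 = 0.03295 W
    P_R6 = (5.022 - 1.181)²/430 = 0.03432 W
    P_R7 = (8.814 - 8.785)²/33000 = 0.00000002618 W
    P_R8 = (8.785 - 8.732)²/160 = 0.00001751 W
    P_R9 = (8.732 - 0)²/33000 = 0.002311 W
    P_R10 = (9 - 8.814)²/20 = 0.001723 W
    P_R11 = (8.786 - 8.786)²/1.5 = 0.00000005898 W
    P_R12 = (8.784 - 5.022)²/33000 = 0.0004288 W
    P_R13 = (1.181 - 1.181)²/2.4 = 0.00000005334 W
    P_R14 = (8.814 - 8.814)²/3.9 = 0.000000000003094 W
    P_R15 = (8.786 - 8.785)²/4.7 = 0.0000005117 W
    P_R16 = (5.022 - 8.732)²/56000 = 0.0002457 W
    P_R17 = (1.181 - 0)²/130 = 0.01073 W
  P_total = P_R1 + P_R2 + P_R3 + P_R4 + P_R5 + P_R6 + P_R7 + P_R8 + P_R9 + P_R10 + P_R11 + P_R12 + P_R13 + P_R14 + P_R15 + P_R16 + P_R17 = 0.08413 W

Final answers:
1. V_4 = 8.814 V
2. I_R5 = 0.008754 A
3. P_R4 = 0.0002585 W
4. P_total = 0.08413 W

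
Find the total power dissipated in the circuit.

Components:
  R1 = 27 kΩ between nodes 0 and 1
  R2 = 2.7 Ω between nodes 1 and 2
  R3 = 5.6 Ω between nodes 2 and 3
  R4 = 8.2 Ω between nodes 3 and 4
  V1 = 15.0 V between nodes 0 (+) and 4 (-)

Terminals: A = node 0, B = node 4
Nodal analysis, taking node 4 as the 0 V reference.
Source V1 fixes V_0 = 15 V.
KCL at each unknown node (sum of currents leaving = 0; resistances in Ω):
  Node 1: (V_1 - 15)/27000 + (V_1 - V_2)/2.7 = 0
  Node 2: (V_2 - V_1)/2.7 + (V_2 - V_3)/5.6 = 0
  Node 3: (V_3 - V_2)/5.6 + (V_3 - 0)/8.2 = 0
Collecting terms (coefficients in siemens):
  0.3704·V_1 - 0.3704·V_2 = 0.0005556
  0.5489·V_2 - 0.3704·V_1 - 0.1786·V_3 = 0
  0.3005·V_3 - 0.1786·V_2 = 0
Solving these 3 simultaneous equations (Gaussian elimination) gives:
  V_1 = 0.009161 V, V_2 = 0.007662 V, V_3 = 0.004553 V
Power in each resistor, P = (ΔV)²/R:
  P_R1 = (15 - 0.009161)²/27000 = 0.008323 W
  P_R2 = (0.009161 - 0.007662)²/2.7 = 0.0000008323 W
  P_R3 = (0.007662 - 0.004553)²/5.6 = 0.000001726 W
  P_R4 = (0.004553 - 0)²/8.2 = 0.000002528 W
P_total = P_R1 + P_R2 + P_R3 + P_R4 = 0.008328 W

Final answer: 0.008328 W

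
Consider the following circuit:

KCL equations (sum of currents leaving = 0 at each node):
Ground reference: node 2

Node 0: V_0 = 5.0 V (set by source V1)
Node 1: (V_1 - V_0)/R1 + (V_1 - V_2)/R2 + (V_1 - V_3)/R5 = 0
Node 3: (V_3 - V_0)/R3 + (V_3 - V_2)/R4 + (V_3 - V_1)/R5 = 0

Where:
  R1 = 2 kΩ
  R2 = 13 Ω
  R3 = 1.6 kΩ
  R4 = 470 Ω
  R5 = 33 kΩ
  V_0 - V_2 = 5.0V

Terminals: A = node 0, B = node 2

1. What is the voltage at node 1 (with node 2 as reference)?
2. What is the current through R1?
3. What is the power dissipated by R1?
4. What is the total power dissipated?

Nodal analysis, taking node 2 as the 0 V reference.
Source V1 fixes V_0 = 5 V.
KCL at each unknown node (sum of currents leaving = 0; resistances in Ω):
  Node 1: (V_1 - 5)/2000 + (V_1 - 0)/13 + (V_1 - V_3)/33000 = 0
  Node 3: (V_3 - 5)/1600 + (V_3 - 0)/470 + (V_3 - V_1)/33000 = 0
Collecting terms (coefficients in siemens):
  0.07745·V_1 - 0.0000303·V_3 = 0.0025
  0.002783·V_3 - 0.0000303·V_1 = 0.003125
Determinant D = (0.07745)(0.002783) - (-0.0000303)(-0.0000303) = 0.0002155
V_1 = [(0.0025)(0.002783) - (-0.0000303)(0.003125)]/D = 0.03272 V
V_3 = [(0.07745)(0.003125) - (0.0025)(-0.0000303)]/D = 1.123 V
Part 1:
  Read off the nodal solution: V_1 = 0.03272 V
Part 2:
  I_R1 = (V_0 - V_1)/R1 = (5 - 0.03272)/2000 = 0.002484 A
  Magnitude: I_R1 = 0.002484 A
Part 3:
  I_R1 = (V_0 - V_1)/R1 = (5 - 0.03272)/2000 = 0.002484 A
  P_R1 = I_R1² × R1 = (0.002484)² × 2000 = 0.01234 W
Part 4:
  Power in each resistor, P = (ΔV)²/R:
    P_R1 = (5 - 0.03272)²/2000 = 0.01234 W
    P_R2 = (0.03272 - 0)²/13 = 0.00008234 W
    P_R3 = (5 - 1.123)²/1600 = 0.009393 W
    P_R4 = (0 - 1.123)²/470 = 0.002684 W
    P_R5 = (0.03272 - 1.123)²/33000 = 0.00003604 W
  P_total = P_R1 + P_R2 + P_R3 + P_R4 + P_R5 = 0.02453 W

Final answers:
1. V_1 = 0.03272 V
2. I_R1 = 0.002484 A
3. P_R1 = 0.01234 W
4. P_total = 0.02453 W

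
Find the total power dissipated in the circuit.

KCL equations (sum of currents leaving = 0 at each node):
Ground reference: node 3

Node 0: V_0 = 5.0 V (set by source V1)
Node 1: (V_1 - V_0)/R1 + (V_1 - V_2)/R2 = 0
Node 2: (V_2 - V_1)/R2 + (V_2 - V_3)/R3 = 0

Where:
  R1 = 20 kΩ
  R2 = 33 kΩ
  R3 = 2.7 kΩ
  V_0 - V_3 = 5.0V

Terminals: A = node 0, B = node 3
Nodal analysis, taking node 3 as the 0 V reference.
Source V1 fixes V_0 = 5 V.
KCL at each unknown node (sum of currents leaving = 0; resistances in Ω):
  Node 1: (V_1 - 5)/20000 + (V_1 - V_2)/33000 = 0
  Node 2: (V_2 - V_1)/33000 + (V_2 - 0)/2700 = 0
Collecting terms (coefficients in siemens):
  0.0000803·V_1 - 0.0000303·V_2 = 0.00025
  0.0004007·V_2 - 0.0000303·V_1 = 0
Determinant D = (0.0000803)(0.0004007) - (-0.0000303)(-0.0000303) = 0.00000003126
V_1 = [(0.00025)(0.0004007) - (-0.0000303)(0)]/D = 3.205 V
V_2 = [(0.0000803)(0) - (0.00025)(-0.0000303)]/D = 0.2424 V
Power in each resistor, P = (ΔV)²/R:
  P_R1 = (5 - 3.205)²/20000 = 0.0001612 W
  P_R2 = (3.205 - 0.2424)²/33000 = 0.0002659 W
  P_R3 = (0.2424 - 0)²/2700 = 0.00002176 W
P_total = P_R1 + P_R2 + P_R3 = 0.0004488 W

Final answer: 0.0004488 W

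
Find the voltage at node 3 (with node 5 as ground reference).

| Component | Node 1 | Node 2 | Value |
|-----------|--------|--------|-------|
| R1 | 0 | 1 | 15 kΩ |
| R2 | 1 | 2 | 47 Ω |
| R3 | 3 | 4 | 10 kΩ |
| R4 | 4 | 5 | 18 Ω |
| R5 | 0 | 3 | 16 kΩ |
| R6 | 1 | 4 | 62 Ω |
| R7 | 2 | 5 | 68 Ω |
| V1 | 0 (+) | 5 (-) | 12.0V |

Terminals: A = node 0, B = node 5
Nodal analysis, taking node 5 as the 0 V reference.
Source V1 fixes V_0 = 12 V.
KCL at each unknown node (sum of currents leaving = 0; resistances in Ω):
  Node 1: (V_1 - 12)/15000 + (V_1 - V_2)/47 + (V_1 - V_4)/62 = 0
  Node 2: (V_2 - V_1)/47 + (V_2 - 0)/68 = 0
  Node 3: (V_3 - V_4)/10000 + (V_3 - 12)/16000 = 0
  Node 4: (V_4 - V_3)/10000 + (V_4 - 0)/18 + (V_4 - V_1)/62 = 0
Collecting terms (coefficients in siemens):
  0.03747·V_1 - 0.02128·V_2 - 0.01613·V_4 = 0.0008
  0.03598·V_2 - 0.02128·V_1 = 0
  0.0001625·V_3 - 0.0001·V_4 = 0.00075
  0.07178·V_4 - 0.01613·V_1 - 0.0001·V_3 = 0
Solving these 4 simultaneous equations (Gaussian elimination) gives:
  V_1 = 0.0425 V, V_2 = 0.02513 V, V_3 = 4.625 V, V_4 = 0.01599 V
The requested potential is V_3 = 4.625 V.

Final answer: V_3 = 4.625 V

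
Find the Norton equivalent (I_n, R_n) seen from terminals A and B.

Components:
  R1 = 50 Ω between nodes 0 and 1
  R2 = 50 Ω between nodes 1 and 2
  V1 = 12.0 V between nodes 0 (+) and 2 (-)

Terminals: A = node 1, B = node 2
Find the Thévenin equivalent first; then I_n = V_th/R_th and R_n = R_th.
Step 1 — V_th is the open-circuit voltage V_A - V_B (nothing connected across the terminals).
Nodal analysis, taking node 2 as the 0 V reference.
Source V1 fixes V_0 = 12 V.
KCL at each unknown node (sum of currents leaving = 0; resistances in Ω):
  Node 1: (V_1 - 12)/50 + (V_1 - 0)/50 = 0
Collecting terms: 0.04 × V_1 = 0.24  =>  V_1 = 6 V
V_th = V_1 - V_2 = 6 - 0 = 6 V
Step 2 — R_th: zero the source — replace V1 by a short circuit (node 2 merges into node 0) — and find the resistance seen between A (node 1) and B (node 0).
Reduce the network between node 1 (A) and node 0 (B) by series/parallel combination:
  Rp1 = R1 ‖ R2 (parallel, both between nodes 0 and 1) = 1/(1/50 + 1/50) = 25 Ω
R_th = 25 Ω
I_n = V_th/R_th = 6/25 = 0.24 A, and R_n = R_th = 25 Ω

Final answer: I_n = 0.24 A, R_n = 25 Ω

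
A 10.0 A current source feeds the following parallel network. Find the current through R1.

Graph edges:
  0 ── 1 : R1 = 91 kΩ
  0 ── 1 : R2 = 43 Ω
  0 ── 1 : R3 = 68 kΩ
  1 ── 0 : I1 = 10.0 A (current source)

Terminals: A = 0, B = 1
All resistors sit directly between nodes 0 and 1, so they are in parallel and share one voltage V; the full source current 10 A splits among them.
1/R_par = 1/91000 + 1/43 + 1/68000 = 0.02328 S  =>  R_par = 42.95 Ω
V = I × R_par = 10 × 42.95 = 429.5 V
I_R1 = V/R1 = 429.5/91000 = 0.00472 A

Final answer: 0.00472 A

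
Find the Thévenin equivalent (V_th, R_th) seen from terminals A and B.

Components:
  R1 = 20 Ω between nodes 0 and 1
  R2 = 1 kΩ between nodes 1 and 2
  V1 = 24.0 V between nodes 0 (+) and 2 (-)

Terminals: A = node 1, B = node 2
Step 1 — V_th is the open-circuit voltage V_A - V_B (nothing connected across the terminals).
Nodal analysis, taking node 2 as the 0 V reference.
Source V1 fixes V_0 = 24 V.
KCL at each unknown node (sum of currents leaving = 0; resistances in Ω):
  Node 1: (V_1 - 24)/20 + (V_1 - 0)/1000 = 0
Collecting terms: 0.051 × V_1 = 1.2  =>  V_1 = 23.53 V
V_th = V_1 - V_2 = 23.53 - 0 = 23.53 V
Step 2 — R_th: zero the source — replace V1 by a short circuit (node 2 merges into node 0) — and find the resistance seen between A (node 1) and B (node 0).
Reduce the network between node 1 (A) and node 0 (B) by series/parallel combination:
  Rp1 = R1 ‖ R2 (parallel, both between nodes 0 and 1) = 1/(1/20 + 1/1000) = 19.61 Ω
R_th = 19.61 Ω

Final answer: V_th = 23.53 V, R_th = 19.61 Ω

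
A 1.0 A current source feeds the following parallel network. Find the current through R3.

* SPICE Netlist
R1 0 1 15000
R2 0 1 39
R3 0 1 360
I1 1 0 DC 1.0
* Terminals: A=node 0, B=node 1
All resistors sit directly between nodes 0 and 1, so they are in parallel and share one voltage V; the full source current 1 A splits among them.
1/R_par = 1/15000 + 1/39 + 1/360 = 0.02849 S  =>  R_par = 35.11 Ω
V = I × R_par = 1 × 35.11 = 35.11 V
I_R3 = V/R3 = 35.11/360 = 0.09752 A

Final answer: 0.09752 A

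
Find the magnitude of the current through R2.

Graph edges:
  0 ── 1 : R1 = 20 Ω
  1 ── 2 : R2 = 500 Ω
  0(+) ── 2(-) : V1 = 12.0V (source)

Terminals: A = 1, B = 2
Nodal analysis, taking node 2 as the 0 V reference.
Source V1 fixes V_0 = 12 V.
KCL at each unknown node (sum of currents leaving = 0; resistances in Ω):
  Node 1: (V_1 - 12)/20 + (V_1 - 0)/500 = 0
Collecting terms: 0.052 × V_1 = 0.6  =>  V_1 = 11.54 V
I_R2 = (V_1 - V_2)/R2 = (11.54 - 0)/500 = 0.02308 A
|I_R2| = 0.02308 A

Final answer: |I_R2| = 0.02308 A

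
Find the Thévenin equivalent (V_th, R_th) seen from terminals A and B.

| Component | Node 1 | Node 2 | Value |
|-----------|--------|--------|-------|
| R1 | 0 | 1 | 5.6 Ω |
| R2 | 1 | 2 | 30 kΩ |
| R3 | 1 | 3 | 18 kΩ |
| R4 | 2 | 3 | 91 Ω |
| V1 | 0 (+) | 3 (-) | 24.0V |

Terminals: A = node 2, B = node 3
Step 1 — V_th is the open-circuit voltage V_A - V_B (nothing connected across the terminals).
Nodal analysis, taking node 3 as the 0 V reference.
Source V1 fixes V_0 = 24 V.
KCL at each unknown node (sum of currents leaving = 0; resistances in Ω):
  Node 1: (V_1 - 24)/5.6 + (V_1 - V_2)/30000 + (V_1 - 0)/18000 = 0
  Node 2: (V_2 - V_1)/30000 + (V_2 - 0)/91 = 0
Collecting terms (coefficients in siemens):
  0.1787·V_1 - 0.00003333·V_2 = 4.286
  0.01102·V_2 - 0.00003333·V_1 = 0
Determinant D = (0.1787)(0.01102) - (-0.00003333)(-0.00003333) = 0.001969
V_1 = [(4.286)(0.01102) - (-0.00003333)(0)]/D = 23.99 V
V_2 = [(0.1787)(0) - (4.286)(-0.00003333)]/D = 0.07254 V
V_th = V_2 - V_3 = 0.07254 - 0 = 0.07254 V
Step 2 — R_th: zero the source — replace V1 by a short circuit (node 3 merges into node 0) — and find the resistance seen between A (node 2) and B (node 0).
Reduce the network between node 2 (A) and node 0 (B) by series/parallel combination:
  Rp1 = R1 ‖ R3 (parallel, both between nodes 0 and 1) = 1/(1/5.6 + 1/18000) = 5.598 Ω
  Rs1 = R2 + Rp1 (series, joined only at node 1) = 30000 + 5.598 = 30010 Ω
  Rp2 = R4 ‖ Rs1 (parallel, both between nodes 0 and 2) = 1/(1/91 + 1/30010) = 90.72 Ω
R_th = 90.72 Ω

Final answer: V_th = 0.07254 V, R_th = 90.72 Ω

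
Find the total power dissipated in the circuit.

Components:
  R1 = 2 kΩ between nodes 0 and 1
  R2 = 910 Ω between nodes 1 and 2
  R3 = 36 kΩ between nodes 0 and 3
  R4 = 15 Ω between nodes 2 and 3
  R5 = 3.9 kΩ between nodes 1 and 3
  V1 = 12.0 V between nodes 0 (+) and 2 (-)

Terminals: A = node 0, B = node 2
Nodal analysis, taking node 2 as the 0 V reference.
Source V1 fixes V_0 = 12 V.
KCL at each unknown node (sum of currents leaving = 0; resistances in Ω):
  Node 1: (V_1 - 12)/2000 + (V_1 - 0)/910 + (V_1 - V_3)/3900 = 0
  Node 3: (V_3 - 12)/36000 + (V_3 - 0)/15 + (V_3 - V_1)/3900 = 0
Collecting terms (coefficients in siemens):
  0.001855·V_1 - 0.0002564·V_3 = 0.006
  0.06695·V_3 - 0.0002564·V_1 = 0.0003333
Determinant D = (0.001855)(0.06695) - (-0.0002564)(-0.0002564) = 0.0001241
V_1 = [(0.006)(0.06695) - (-0.0002564)(0.0003333)]/D = 3.236 V
V_3 = [(0.001855)(0.0003333) - (0.006)(-0.0002564)]/D = 0.01737 V
Power in each resistor, P = (ΔV)²/R:
  P_R1 = (12 - 3.236)²/2000 = 0.0384 W
  P_R2 = (3.236 - 0)²/910 = 0.01151 W
  P_R3 = (12 - 0.01737)²/36000 = 0.003988 W
  P_R4 = (0 - 0.01737)²/15 = 0.00002012 W
  P_R5 = (3.236 - 0.01737)²/3900 = 0.002657 W
P_total = P_R1 + P_R2 + P_R3 + P_R4 + P_R5 = 0.05658 W

Final answer: 0.05658 W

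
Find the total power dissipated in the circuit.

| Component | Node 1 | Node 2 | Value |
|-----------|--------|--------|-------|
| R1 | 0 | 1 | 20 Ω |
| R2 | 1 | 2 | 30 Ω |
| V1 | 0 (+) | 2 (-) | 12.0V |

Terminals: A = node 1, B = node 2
Nodal analysis, taking node 2 as the 0 V reference.
Source V1 fixes V_0 = 12 V.
KCL at each unknown node (sum of currents leaving = 0; resistances in Ω):
  Node 1: (V_1 - 12)/20 + (V_1 - 0)/30 = 0
Collecting terms: 0.08333 × V_1 = 0.6  =>  V_1 = 7.2 V
Power in each resistor, P = (ΔV)²/R:
  P_R1 = (12 - 7.2)²/20 = 1.152 W
  P_R2 = (7.2 - 0)²/30 = 1.728 W
P_total = P_R1 + P_R2 = 2.88 W

Final answer: 2.88 W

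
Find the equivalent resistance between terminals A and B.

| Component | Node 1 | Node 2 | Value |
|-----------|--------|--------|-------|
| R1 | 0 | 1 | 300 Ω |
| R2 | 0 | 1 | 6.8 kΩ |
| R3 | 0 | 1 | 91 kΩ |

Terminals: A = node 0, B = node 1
Reduce the network between node 0 (A) and node 1 (B) by series/parallel combination:
  Rp1 = R1 ‖ R2 ‖ R3 (parallel, all between nodes 0 and 1) = 1/(1/300 + 1/6800 + 1/91000) = 286.4 Ω
R_eq = 286.4 Ω

Final answer: 286.4 Ω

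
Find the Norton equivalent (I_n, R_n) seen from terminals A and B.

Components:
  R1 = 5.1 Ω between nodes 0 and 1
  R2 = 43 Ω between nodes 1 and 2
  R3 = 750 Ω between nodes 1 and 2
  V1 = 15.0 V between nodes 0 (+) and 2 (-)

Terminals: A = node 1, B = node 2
Find the Thévenin equivalent first; then I_n = V_th/R_th and R_n = R_th.
Step 1 — V_th is the open-circuit voltage V_A - V_B (nothing connected across the terminals).
Nodal analysis, taking node 2 as the 0 V reference.
Source V1 fixes V_0 = 15 V.
KCL at each unknown node (sum of currents leaving = 0; resistances in Ω):
  Node 1: (V_1 - 15)/5.1 + (V_1 - 0)/43 + (V_1 - 0)/750 = 0
Collecting terms: 0.2207 × V_1 = 2.941  =>  V_1 = 13.33 V
V_th = V_1 - V_2 = 13.33 - 0 = 13.33 V
Step 2 — R_th: zero the source — replace V1 by a short circuit (node 2 merges into node 0) — and find the resistance seen between A (node 1) and B (node 0).
Reduce the network between node 1 (A) and node 0 (B) by series/parallel combination:
  Rp1 = R1 ‖ R2 ‖ R3 (parallel, all between nodes 0 and 1) = 1/(1/5.1 + 1/43 + 1/750) = 4.532 Ω
R_th = 4.532 Ω
I_n = V_th/R_th = 13.33/4.532 = 2.941 A, and R_n = R_th = 4.532 Ω

Final answer: I_n = 2.941 A, R_n = 4.532 Ω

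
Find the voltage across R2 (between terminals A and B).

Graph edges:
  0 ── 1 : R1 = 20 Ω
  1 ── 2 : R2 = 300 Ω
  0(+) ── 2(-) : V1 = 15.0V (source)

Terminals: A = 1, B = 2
R1 and R2 are in series across V1 (node 0 → node 1 → node 2), and the output A–B is taken across R2, so this is a voltage divider.
Series current: I = V1/(R1 + R2) = 15/(20 + 300) = 15/320 = 0.04688 A
V_R2 = I × R2 = V1 × R2/(R1 + R2) = 15 × 300/320 = 14.06 V

Final answer: 14.06 V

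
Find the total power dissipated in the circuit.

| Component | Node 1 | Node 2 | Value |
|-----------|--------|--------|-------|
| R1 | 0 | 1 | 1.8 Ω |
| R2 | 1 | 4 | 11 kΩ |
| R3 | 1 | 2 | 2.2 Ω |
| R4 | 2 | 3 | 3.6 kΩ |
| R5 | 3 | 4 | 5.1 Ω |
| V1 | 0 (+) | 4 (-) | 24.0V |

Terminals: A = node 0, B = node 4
Nodal analysis, taking node 4 as the 0 V reference.
Source V1 fixes V_0 = 24 V.
KCL at each unknown node (sum of currents leaving = 0; resistances in Ω):
  Node 1: (V_1 - 24)/1.8 + (V_1 - 0)/11000 + (V_1 - V_2)/2.2 = 0
  Node 2: (V_2 - V_1)/2.2 + (V_2 - V_3)/3600 = 0
  Node 3: (V_3 - V_2)/3600 + (V_3 - 0)/5.1 = 0
Collecting terms (coefficients in siemens):
  1.01·V_1 - 0.4545·V_2 = 13.33
  0.4548·V_2 - 0.4545·V_1 - 0.0002778·V_3 = 0
  0.1964·V_3 - 0.0002778·V_2 = 0
Solving these 3 simultaneous equations (Gaussian elimination) gives:
  V_1 = 23.98 V, V_2 = 23.97 V, V_3 = 0.03391 V
Power in each resistor, P = (ΔV)²/R:
  P_R1 = (24 - 23.98)²/1.8 = 0.0001403 W
  P_R2 = (23.98 - 0)²/11000 = 0.05229 W
  P_R3 = (23.98 - 23.97)²/2.2 = 0.00009725 W
  P_R4 = (23.97 - 0.03391)²/3600 = 0.1591 W
  P_R5 = (0.03391 - 0)²/5.1 = 0.0002255 W
P_total = P_R1 + P_R2 + P_R3 + P_R4 + P_R5 = 0.2119 W

Final answer: 0.2119 W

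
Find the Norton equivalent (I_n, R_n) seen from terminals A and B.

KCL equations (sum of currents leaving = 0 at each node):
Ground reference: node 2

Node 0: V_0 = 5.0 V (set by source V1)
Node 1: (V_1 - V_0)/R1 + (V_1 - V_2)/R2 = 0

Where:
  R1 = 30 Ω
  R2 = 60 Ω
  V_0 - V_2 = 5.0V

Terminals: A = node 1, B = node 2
Find the Thévenin equivalent first; then I_n = V_th/R_th and R_n = R_th.
Step 1 — V_th is the open-circuit voltage V_A - V_B (nothing connected across the terminals).
Nodal analysis, taking node 2 as the 0 V reference.
Source V1 fixes V_0 = 5 V.
KCL at each unknown node (sum of currents leaving = 0; resistances in Ω):
  Node 1: (V_1 - 5)/30 + (V_1 - 0)/60 = 0
Collecting terms: 0.05 × V_1 = 0.1667  =>  V_1 = 3.333 V
V_th = V_1 - V_2 = 3.333 - 0 = 3.333 V
Step 2 — R_th: zero the source — replace V1 by a short circuit (node 2 merges into node 0) — and find the resistance seen between A (node 1) and B (node 0).
Reduce the network between node 1 (A) and node 0 (B) by series/parallel combination:
  Rp1 = R1 ‖ R2 (parallel, both between nodes 0 and 1) = 1/(1/30 + 1/60) = 20 Ω
R_th = 20 Ω
I_n = V_th/R_th = 3.333/20 = 0.1667 A, and R_n = R_th = 20 Ω

Final answer: I_n = 0.1667 A, R_n = 20 Ω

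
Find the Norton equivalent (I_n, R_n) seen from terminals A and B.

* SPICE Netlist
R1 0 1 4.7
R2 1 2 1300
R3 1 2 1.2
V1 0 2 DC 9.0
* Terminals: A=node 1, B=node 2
Find the Thévenin equivalent first; then I_n = V_th/R_th and R_n = R_th.
Step 1 — V_th is the open-circuit voltage V_A - V_B (nothing connected across the terminals).
Nodal analysis, taking node 2 as the 0 V reference.
Source V1 fixes V_0 = 9 V.
KCL at each unknown node (sum of currents leaving = 0; resistances in Ω):
  Node 1: (V_1 - 9)/4.7 + (V_1 - 0)/1300 + (V_1 - 0)/1.2 = 0
Collecting terms: 1.047 × V_1 = 1.915  =>  V_1 = 1.829 V
V_th = V_1 - V_2 = 1.829 - 0 = 1.829 V
Step 2 — R_th: zero the source — replace V1 by a short circuit (node 2 merges into node 0) — and find the resistance seen between A (node 1) and B (node 0).
Reduce the network between node 1 (A) and node 0 (B) by series/parallel combination:
  Rp1 = R1 ‖ R2 ‖ R3 (parallel, all between nodes 0 and 1) = 1/(1/4.7 + 1/1300 + 1/1.2) = 0.9552 Ω
R_th = 0.9552 Ω
I_n = V_th/R_th = 1.829/0.9552 = 1.915 A, and R_n = R_th = 0.9552 Ω

Final answer: I_n = 1.915 A, R_n = 0.9552 Ω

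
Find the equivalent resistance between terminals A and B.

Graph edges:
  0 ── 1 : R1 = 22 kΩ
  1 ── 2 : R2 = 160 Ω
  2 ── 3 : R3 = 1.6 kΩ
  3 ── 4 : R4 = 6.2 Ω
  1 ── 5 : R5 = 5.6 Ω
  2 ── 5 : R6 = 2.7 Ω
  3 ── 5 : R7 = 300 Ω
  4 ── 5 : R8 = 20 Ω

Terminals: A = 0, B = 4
The network is not a plain series/parallel combination. Inject a 1 A test current into terminal A (node 0) and return it from terminal B (node 4); then R_eq = V_A / (1 A).
Nodal analysis, taking node 4 as the 0 V reference.
Current source I_test pushes 1 A into node 0 and draws it out of node 4.
KCL at each unknown node (sum of currents leaving = 0; resistances in Ω):
  Node 0: (V_0 - V_1)/22000 - 1 = 0
  Node 1: (V_1 - V_0)/22000 + (V_1 - V_2)/160 + (V_1 - V_5)/5.6 = 0
  Node 2: (V_2 - V_1)/160 + (V_2 - V_3)/1600 + (V_2 - V_5)/2.7 = 0
  Node 3: (V_3 - V_2)/1600 + (V_3 - 0)/6.2 + (V_3 - V_5)/300 = 0
  Node 5: (V_5 - V_1)/5.6 + (V_5 - V_2)/2.7 + (V_5 - V_3)/300 + (V_5 - 0)/20 = 0
Collecting terms (coefficients in siemens):
  0.00004545·V_0 - 0.00004545·V_1 = 1
  0.1849·V_1 - 0.00004545·V_0 - 0.00625·V_2 - 0.1786·V_5 = 0
  0.3772·V_2 - 0.00625·V_1 - 0.000625·V_3 - 0.3704·V_5 = 0
  0.1652·V_3 - 0.000625·V_2 - 0.003333·V_5 = 0
  0.6023·V_5 - 0.1786·V_1 - 0.3704·V_2 - 0.003333·V_3 = 0
Solving these 5 simultaneous equations (Gaussian elimination) gives:
  V_0 = 22020 V, V_1 = 23.98 V, V_2 = 18.62 V, V_3 = 0.4449 V
  V_5 = 18.56 V
R_eq = V_0 / 1 A = 22020 Ω = 22.02 kΩ

Final answer: 22.02 kΩ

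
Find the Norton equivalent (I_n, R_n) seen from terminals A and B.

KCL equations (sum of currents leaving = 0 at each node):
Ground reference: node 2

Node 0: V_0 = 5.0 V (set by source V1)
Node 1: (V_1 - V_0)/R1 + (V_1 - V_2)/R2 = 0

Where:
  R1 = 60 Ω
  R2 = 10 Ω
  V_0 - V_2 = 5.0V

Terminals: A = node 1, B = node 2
Find the Thévenin equivalent first; then I_n = V_th/R_th and R_n = R_th.
Step 1 — V_th is the open-circuit voltage V_A - V_B (nothing connected across the terminals).
Nodal analysis, taking node 2 as the 0 V reference.
Source V1 fixes V_0 = 5 V.
KCL at each unknown node (sum of currents leaving = 0; resistances in Ω):
  Node 1: (V_1 - 5)/60 + (V_1 - 0)/10 = 0
Collecting terms: 0.1167 × V_1 = 0.08333  =>  V_1 = 0.7143 V
V_th = V_1 - V_2 = 0.7143 - 0 = 0.7143 V
Step 2 — R_th: zero the source — replace V1 by a short circuit (node 2 merges into node 0) — and find the resistance seen between A (node 1) and B (node 0).
Reduce the network between node 1 (A) and node 0 (B) by series/parallel combination:
  Rp1 = R1 ‖ R2 (parallel, both between nodes 0 and 1) = 1/(1/60 + 1/10) = 8.571 Ω
R_th = 8.571 Ω
I_n = V_th/R_th = 0.7143/8.571 = 0.08333 A, and R_n = R_th = 8.571 Ω

Final answer: I_n = 0.08333 A, R_n = 8.571 Ω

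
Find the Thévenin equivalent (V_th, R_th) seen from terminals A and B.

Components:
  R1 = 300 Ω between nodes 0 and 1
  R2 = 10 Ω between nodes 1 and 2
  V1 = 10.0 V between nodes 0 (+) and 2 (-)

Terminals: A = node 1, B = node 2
Step 1 — V_th is the open-circuit voltage V_A - V_B (nothing connected across the terminals).
Nodal analysis, taking node 2 as the 0 V reference.
Source V1 fixes V_0 = 10 V.
KCL at each unknown node (sum of currents leaving = 0; resistances in Ω):
  Node 1: (V_1 - 10)/300 + (V_1 - 0)/10 = 0
Collecting terms: 0.1033 × V_1 = 0.03333  =>  V_1 = 0.3226 V
V_th = V_1 - V_2 = 0.3226 - 0 = 0.3226 V
Step 2 — R_th: zero the source — replace V1 by a short circuit (node 2 merges into node 0) — and find the resistance seen between A (node 1) and B (node 0).
Reduce the network between node 1 (A) and node 0 (B) by series/parallel combination:
  Rp1 = R1 ‖ R2 (parallel, both between nodes 0 and 1) = 1/(1/300 + 1/10) = 9.677 Ω
R_th = 9.677 Ω

Final answer: V_th = 0.3226 V, R_th = 9.677 Ω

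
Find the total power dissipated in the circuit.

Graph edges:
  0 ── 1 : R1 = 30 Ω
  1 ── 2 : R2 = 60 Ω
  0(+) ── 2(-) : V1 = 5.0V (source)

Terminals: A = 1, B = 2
Nodal analysis, taking node 2 as the 0 V reference.
Source V1 fixes V_0 = 5 V.
KCL at each unknown node (sum of currents leaving = 0; resistances in Ω):
  Node 1: (V_1 - 5)/30 + (V_1 - 0)/60 = 0
Collecting terms: 0.05 × V_1 = 0.1667  =>  V_1 = 3.333 V
Power in each resistor, P = (ΔV)²/R:
  P_R1 = (5 - 3.333)²/30 = 0.09259 W
  P_R2 = (3.333 - 0)²/60 = 0.1852 W
P_total = P_R1 + P_R2 = 0.2778 W

Final answer: 0.2778 W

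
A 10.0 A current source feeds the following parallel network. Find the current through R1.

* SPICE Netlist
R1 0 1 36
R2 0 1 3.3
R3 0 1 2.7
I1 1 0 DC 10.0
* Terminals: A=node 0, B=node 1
All resistors sit directly between nodes 0 and 1, so they are in parallel and share one voltage V; the full source current 10 A splits among them.
1/R_par = 1/36 + 1/3.3 + 1/2.7 = 0.7012 S  =>  R_par = 1.426 Ω
V = I × R_par = 10 × 1.426 = 14.26 V
I_R1 = V/R1 = 14.26/36 = 0.3962 A

Final answer: 0.3962 A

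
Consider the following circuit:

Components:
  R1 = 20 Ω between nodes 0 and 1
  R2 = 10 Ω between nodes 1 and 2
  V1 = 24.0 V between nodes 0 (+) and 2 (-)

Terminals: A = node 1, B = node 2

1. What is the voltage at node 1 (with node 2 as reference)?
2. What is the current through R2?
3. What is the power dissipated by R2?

Nodal analysis, taking node 2 as the 0 V reference.
Source V1 fixes V_0 = 24 V.
KCL at each unknown node (sum of currents leaving = 0; resistances in Ω):
  Node 1: (V_1 - 24)/20 + (V_1 - 0)/10 = 0
Collecting terms: 0.15 × V_1 = 1.2  =>  V_1 = 8 V
Part 1:
  Read off the nodal solution: V_1 = 8 V
Part 2:
  I_R2 = (V_1 - V_2)/R2 = (8 - 0)/10 = 0.8 A
  Magnitude: I_R2 = 0.8 A
Part 3:
  I_R2 = (V_1 - V_2)/R2 = (8 - 0)/10 = 0.8 A
  P_R2 = I_R2² × R2 = (0.8)² × 10 = 6.4 W

Final answers:
1. V_1 = 8 V
2. I_R2 = 0.8 A
3. P_R2 = 6.4 W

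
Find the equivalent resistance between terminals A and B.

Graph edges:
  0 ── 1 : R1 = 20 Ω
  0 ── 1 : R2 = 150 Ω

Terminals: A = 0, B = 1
Reduce the network between node 0 (A) and node 1 (B) by series/parallel combination:
  Rp1 = R1 ‖ R2 (parallel, both between nodes 0 and 1) = 1/(1/20 + 1/150) = 17.65 Ω
R_eq = 17.65 Ω

Final answer: 17.65 Ω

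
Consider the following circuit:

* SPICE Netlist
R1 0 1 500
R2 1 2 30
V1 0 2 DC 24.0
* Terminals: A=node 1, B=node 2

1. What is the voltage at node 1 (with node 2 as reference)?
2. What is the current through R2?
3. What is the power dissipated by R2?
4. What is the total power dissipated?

Nodal analysis, taking node 2 as the 0 V reference.
Source V1 fixes V_0 = 24 V.
KCL at each unknown node (sum of currents leaving = 0; resistances in Ω):
  Node 1: (V_1 - 24)/500 + (V_1 - 0)/30 = 0
Collecting terms: 0.03533 × V_1 = 0.048  =>  V_1 = 1.358 V
Part 1:
  Read off the nodal solution: V_1 = 1.358 V
Part 2:
  I_R2 = (V_1 - V_2)/R2 = (1.358 - 0)/30 = 0.04528 A
  Magnitude: I_R2 = 0.04528 A
Part 3:
  I_R2 = (V_1 - V_2)/R2 = (1.358 - 0)/30 = 0.04528 A
  P_R2 = I_R2² × R2 = (0.04528)² × 30 = 0.06152 W
Part 4:
  Power in each resistor, P = (ΔV)²/R:
    P_R1 = (24 - 1.358)²/500 = 1.025 W
    P_R2 = (1.358 - 0)²/30 = 0.06152 W
  P_total = P_R1 + P_R2 = 1.087 W

Final answers:
1. V_1 = 1.358 V
2. I_R2 = 0.04528 A
3. P_R2 = 0.06152 W
4. P_total = 1.087 W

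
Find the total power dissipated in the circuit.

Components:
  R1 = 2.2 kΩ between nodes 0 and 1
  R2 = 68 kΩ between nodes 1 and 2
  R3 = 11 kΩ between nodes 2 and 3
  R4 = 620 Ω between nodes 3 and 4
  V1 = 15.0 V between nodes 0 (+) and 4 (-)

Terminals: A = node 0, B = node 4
Nodal analysis, taking node 4 as the 0 V reference.
Source V1 fixes V_0 = 15 V.
KCL at each unknown node (sum of currents leaving = 0; resistances in Ω):
  Node 1: (V_1 - 15)/2200 + (V_1 - V_2)/68000 = 0
  Node 2: (V_2 - V_1)/68000 + (V_2 - V_3)/11000 = 0
  Node 3: (V_3 - V_2)/11000 + (V_3 - 0)/620 = 0
Collecting terms (coefficients in siemens):
  0.0004693·V_1 - 0.00001471·V_2 = 0.006818
  0.0001056·V_2 - 0.00001471·V_1 - 0.00009091·V_3 = 0
  0.001704·V_3 - 0.00009091·V_2 = 0
Solving these 3 simultaneous equations (Gaussian elimination) gives:
  V_1 = 14.6 V, V_2 = 2.13 V, V_3 = 0.1137 V
Power in each resistor, P = (ΔV)²/R:
  P_R1 = (15 - 14.6)²/2200 = 0.00007394 W
  P_R2 = (14.6 - 2.13)²/68000 = 0.002285 W
  P_R3 = (2.13 - 0.1137)²/11000 = 0.0003697 W
  P_R4 = (0.1137 - 0)²/620 = 0.00002084 W
P_total = P_R1 + P_R2 + P_R3 + P_R4 = 0.00275 W

Final answer: 0.00275 W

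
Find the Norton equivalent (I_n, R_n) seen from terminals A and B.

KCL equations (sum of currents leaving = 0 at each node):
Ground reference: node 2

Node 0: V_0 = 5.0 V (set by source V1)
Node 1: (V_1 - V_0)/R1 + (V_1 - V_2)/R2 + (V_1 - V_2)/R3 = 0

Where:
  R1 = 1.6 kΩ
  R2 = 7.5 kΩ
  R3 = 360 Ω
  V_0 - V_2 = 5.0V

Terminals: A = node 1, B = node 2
Find the Thévenin equivalent first; then I_n = V_th/R_th and R_n = R_th.
Step 1 — V_th is the open-circuit voltage V_A - V_B (nothing connected across the terminals).
Nodal analysis, taking node 2 as the 0 V reference.
Source V1 fixes V_0 = 5 V.
KCL at each unknown node (sum of currents leaving = 0; resistances in Ω):
  Node 1: (V_1 - 5)/1600 + (V_1 - 0)/7500 + (V_1 - 0)/360 = 0
Collecting terms: 0.003536 × V_1 = 0.003125  =>  V_1 = 0.8837 V
V_th = V_1 - V_2 = 0.8837 - 0 = 0.8837 V
Step 2 — R_th: zero the source — replace V1 by a short circuit (node 2 merges into node 0) — and find the resistance seen between A (node 1) and B (node 0).
Reduce the network between node 1 (A) and node 0 (B) by series/parallel combination:
  Rp1 = R1 ‖ R2 ‖ R3 (parallel, all between nodes 0 and 1) = 1/(1/1600 + 1/7500 + 1/360) = 282.8 Ω
R_th = 282.8 Ω
I_n = V_th/R_th = 0.8837/282.8 = 0.003125 A, and R_n = R_th = 282.8 Ω

Final answer: I_n = 0.003125 A, R_n = 282.8 Ω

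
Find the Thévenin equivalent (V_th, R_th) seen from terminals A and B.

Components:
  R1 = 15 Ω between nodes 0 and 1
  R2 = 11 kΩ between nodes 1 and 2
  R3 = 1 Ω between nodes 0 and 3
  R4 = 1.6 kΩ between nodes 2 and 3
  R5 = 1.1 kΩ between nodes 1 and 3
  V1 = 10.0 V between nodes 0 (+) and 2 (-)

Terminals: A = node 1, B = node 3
Step 1 — V_th is the open-circuit voltage V_A - V_B (nothing connected across the terminals).
Nodal analysis, taking node 2 as the 0 V reference.
Source V1 fixes V_0 = 10 V.
KCL at each unknown node (sum of currents leaving = 0; resistances in Ω):
  Node 1: (V_1 - 10)/15 + (V_1 - 0)/11000 + (V_1 - V_3)/1100 = 0
  Node 3: (V_3 - 10)/1 + (V_3 - 0)/1600 + (V_3 - V_1)/1100 = 0
Collecting terms (coefficients in siemens):
  0.06767·V_1 - 0.0009091·V_3 = 0.6667
  1.002·V_3 - 0.0009091·V_1 = 10
Determinant D = (0.06767)(1.002) - (-0.0009091)(-0.0009091) = 0.06777
V_1 = [(0.6667)(1.002) - (-0.0009091)(10)]/D = 9.986 V
V_3 = [(0.06767)(10) - (0.6667)(-0.0009091)]/D = 9.994 V
V_th = V_1 - V_3 = 9.986 - 9.994 = -0.007266 V
Step 2 — R_th: zero the source — replace V1 by a short circuit (node 2 merges into node 0) — and find the resistance seen between A (node 1) and B (node 3).
Reduce the network between node 1 (A) and node 3 (B) by series/parallel combination:
  Rp1 = R1 ‖ R2 (parallel, both between nodes 0 and 1) = 1/(1/15 + 1/11000) = 14.98 Ω
  Rp2 = R3 ‖ R4 (parallel, both between nodes 0 and 3) = 1/(1/1 + 1/1600) = 0.9994 Ω
  Rs1 = Rp1 + Rp2 (series, joined only at node 0) = 14.98 + 0.9994 = 15.98 Ω
  Rp3 = R5 ‖ Rs1 (parallel, both between nodes 1 and 3) = 1/(1/1100 + 1/15.98) = 15.75 Ω
R_th = 15.75 Ω

Final answer: V_th = -0.007266 V, R_th = 15.75 Ω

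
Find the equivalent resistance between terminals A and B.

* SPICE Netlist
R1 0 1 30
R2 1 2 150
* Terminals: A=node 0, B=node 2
Reduce the network between node 0 (A) and node 2 (B) by series/parallel combination:
  Rs1 = R1 + R2 (series, joined only at node 1) = 30 + 150 = 180 Ω
R_eq = 180 Ω

Final answer: 180 Ω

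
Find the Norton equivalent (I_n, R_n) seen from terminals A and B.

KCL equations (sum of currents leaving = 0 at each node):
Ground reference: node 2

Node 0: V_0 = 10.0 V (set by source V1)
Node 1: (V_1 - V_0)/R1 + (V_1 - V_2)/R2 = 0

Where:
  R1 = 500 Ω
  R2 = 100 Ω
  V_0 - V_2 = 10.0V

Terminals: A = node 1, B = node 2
Find the Thévenin equivalent first; then I_n = V_th/R_th and R_n = R_th.
Step 1 — V_th is the open-circuit voltage V_A - V_B (nothing connected across the terminals).
Nodal analysis, taking node 2 as the 0 V reference.
Source V1 fixes V_0 = 10 V.
KCL at each unknown node (sum of currents leaving = 0; resistances in Ω):
  Node 1: (V_1 - 10)/500 + (V_1 - 0)/100 = 0
Collecting terms: 0.012 × V_1 = 0.02  =>  V_1 = 1.667 V
V_th = V_1 - V_2 = 1.667 - 0 = 1.667 V
Step 2 — R_th: zero the source — replace V1 by a short circuit (node 2 merges into node 0) — and find the resistance seen between A (node 1) and B (node 0).
Reduce the network between node 1 (A) and node 0 (B) by series/parallel combination:
  Rp1 = R1 ‖ R2 (parallel, both between nodes 0 and 1) = 1/(1/500 + 1/100) = 83.33 Ω
R_th = 83.33 Ω
I_n = V_th/R_th = 1.667/83.33 = 0.02 A, and R_n = R_th = 83.33 Ω

Final answer: I_n = 0.02 A, R_n = 83.33 Ω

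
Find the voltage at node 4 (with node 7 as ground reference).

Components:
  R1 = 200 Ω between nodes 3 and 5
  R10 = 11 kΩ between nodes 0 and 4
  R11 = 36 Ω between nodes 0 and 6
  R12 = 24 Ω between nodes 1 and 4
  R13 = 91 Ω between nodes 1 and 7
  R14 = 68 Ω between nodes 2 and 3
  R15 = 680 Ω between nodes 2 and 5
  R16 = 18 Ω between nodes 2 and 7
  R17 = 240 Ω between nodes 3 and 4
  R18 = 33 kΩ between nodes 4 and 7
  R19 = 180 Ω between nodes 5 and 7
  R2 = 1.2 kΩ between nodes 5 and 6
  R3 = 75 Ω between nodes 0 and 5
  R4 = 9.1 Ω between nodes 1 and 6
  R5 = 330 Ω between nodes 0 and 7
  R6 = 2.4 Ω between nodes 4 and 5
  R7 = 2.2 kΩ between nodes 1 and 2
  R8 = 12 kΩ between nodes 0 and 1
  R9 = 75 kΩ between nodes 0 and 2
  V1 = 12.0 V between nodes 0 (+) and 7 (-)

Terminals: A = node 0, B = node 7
Nodal analysis, taking node 7 as the 0 V reference.
Source V1 fixes V_0 = 12 V.
KCL at each unknown node (sum of currents leaving = 0; resistances in Ω):
  Node 1: (V_1 - V_6)/9.1 + (V_1 - V_2)/2200 + (V_1 - 12)/12000 + (V_1 - V_4)/24 + (V_1 - 0)/91 = 0
  Node 2: (V_2 - V_1)/2200 + (V_2 - 12)/75000 + (V_2 - V_3)/68 + (V_2 - V_5)/680 + (V_2 - 0)/18 = 0
  Node 3: (V_3 - V_5)/200 + (V_3 - V_2)/68 + (V_3 - V_4)/240 = 0
  Node 4: (V_4 - V_5)/2.4 + (V_4 - 12)/11000 + (V_4 - V_1)/24 + (V_4 - V_3)/240 + (V_4 - 0)/33000 = 0
  Node 5: (V_5 - V_3)/200 + (V_5 - V_6)/1200 + (V_5 - 12)/75 + (V_5 - V_4)/2.4 + (V_5 - V_2)/680 + (V_5 - 0)/180 = 0
  Node 6: (V_6 - V_5)/1200 + (V_6 - V_1)/9.1 + (V_6 - 12)/36 = 0
Collecting terms (coefficients in siemens):
  0.1631·V_1 - 0.0004545·V_2 - 0.04167·V_4 - 0.1099·V_6 = 0.001
  0.0722·V_2 - 0.0004545·V_1 - 0.01471·V_3 - 0.001471·V_5 = 0.00016
  0.02387·V_3 - 0.01471·V_2 - 0.004167·V_4 - 0.005·V_5 = 0
  0.4626·V_4 - 0.04167·V_1 - 0.004167·V_3 - 0.4167·V_5 = 0.001091
  0.4429·V_5 - 0.001471·V_2 - 0.005·V_3 - 0.4167·V_4 - 0.0008333·V_6 = 0.16
  0.1385·V_6 - 0.1099·V_1 - 0.0008333·V_5 = 0.3333
Solving these 6 simultaneous equations (Gaussian elimination) gives:
  V_1 = 7.436 V, V_2 = 0.8509 V, V_3 = 3.232 V, V_4 = 7.052 V
  V_5 = 7.051 V, V_6 = 8.349 V
The requested potential is V_4 = 7.052 V.

Final answer: V_4 = 7.052 V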